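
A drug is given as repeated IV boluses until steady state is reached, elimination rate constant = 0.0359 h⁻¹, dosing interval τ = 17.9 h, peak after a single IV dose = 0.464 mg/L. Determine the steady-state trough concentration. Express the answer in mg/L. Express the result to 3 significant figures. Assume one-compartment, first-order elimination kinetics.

e^(−kτ) = e^(−0.03590 × 17.9) = 0.5259
Accumulation ratio R = 1 / (1 − e^(−kτ)) = 1 / (1 − 0.5259) = 2.109
Steady-state trough = C₀ × R × e^(−kτ) = 0.464 × 2.109 × 0.5259 = 0.5146 mg/L

0.515 mg/L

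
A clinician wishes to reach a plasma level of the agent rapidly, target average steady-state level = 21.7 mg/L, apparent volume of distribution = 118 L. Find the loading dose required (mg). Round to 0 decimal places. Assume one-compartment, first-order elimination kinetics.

2561 mg

LD = Css × Vd = 21.7 × 118 = 2561 mg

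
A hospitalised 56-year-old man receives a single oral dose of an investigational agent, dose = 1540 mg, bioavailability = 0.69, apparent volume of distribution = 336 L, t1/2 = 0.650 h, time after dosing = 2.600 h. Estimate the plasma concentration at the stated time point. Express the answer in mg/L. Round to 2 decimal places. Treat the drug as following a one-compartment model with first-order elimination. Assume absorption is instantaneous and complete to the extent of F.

Amount reaching circulation = F × Dose = 0.69 × 1540 = 1063 mg
C₀ = F·Dose / Vd = 1063 / 336 = 3.164 mg/L
k = ln2 / t½ = 0.693147 / 0.650 = 1.066 h⁻¹
t / t½ = 2.600 / 0.650 = 4 half-lives
C = C₀ × (1/2)^4 = 3.164 × 0.06250 = 0.1978 mg/L

0.20 mg/L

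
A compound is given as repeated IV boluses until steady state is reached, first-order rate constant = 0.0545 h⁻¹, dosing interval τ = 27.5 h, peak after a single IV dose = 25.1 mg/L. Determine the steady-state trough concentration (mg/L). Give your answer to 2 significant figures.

7.2 mg/L

e^(−kτ) = e^(−0.05450 × 27.5) = 0.2234
Accumulation ratio R = 1 / (1 − e^(−kτ)) = 1 / (1 − 0.2234) = 1.288
Steady-state trough = C₀ × R × e^(−kτ) = 25.1 × 1.288 × 0.2234 = 7.222 mg/L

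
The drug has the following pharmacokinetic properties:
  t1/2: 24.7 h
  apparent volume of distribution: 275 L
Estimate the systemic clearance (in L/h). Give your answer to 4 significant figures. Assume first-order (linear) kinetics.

7.717 L/h

k = ln2 / t½ = 0.693147 / 24.7 = 0.02806 h⁻¹
CL = k × Vd = 0.02806 × 275 = 7.717 L/h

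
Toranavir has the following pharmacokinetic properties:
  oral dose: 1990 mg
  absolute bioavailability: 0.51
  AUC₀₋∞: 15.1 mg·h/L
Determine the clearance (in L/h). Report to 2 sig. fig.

67 L/h

CL = F·Dose / AUC = 0.51 × 1990 / 15.1 = 67.21 L/h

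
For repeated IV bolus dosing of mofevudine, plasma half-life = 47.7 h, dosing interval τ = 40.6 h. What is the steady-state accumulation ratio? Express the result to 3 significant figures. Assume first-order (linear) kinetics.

k = ln2 / t½ = 0.693147 / 47.7 = 0.01453 h⁻¹
e^(−kτ) = e^(−0.01453 × 40.6) = 0.5544
Accumulation ratio R = 1 / (1 − e^(−kτ)) = 1 / (1 − 0.5544) = 2.244

2.24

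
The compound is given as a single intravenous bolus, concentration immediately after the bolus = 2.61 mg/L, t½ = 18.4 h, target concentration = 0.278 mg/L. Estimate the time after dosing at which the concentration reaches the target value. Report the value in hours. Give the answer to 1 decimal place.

k = ln2 / t½ = 0.693147 / 18.4 = 0.03767 h⁻¹
t = ln(C₀ / C) / k = ln(2.610 / 0.278) / 0.03767
  = ln(9.388) / 0.03767 = 2.239 / 0.03767 = 59.44 h

59.4 h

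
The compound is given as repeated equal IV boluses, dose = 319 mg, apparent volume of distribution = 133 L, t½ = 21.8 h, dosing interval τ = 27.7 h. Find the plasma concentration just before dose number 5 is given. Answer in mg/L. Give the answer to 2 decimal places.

C₀ per dose = Dose / Vd = 319 / 133 = 2.398 mg/L
k = ln2 / t½ = 0.693147 / 21.8 = 0.03180 h⁻¹
Fraction remaining after one interval: r = e^(−kτ) = e^(−0.03180 × 27.7) = 0.4144
Before dose 5, 4 doses have been given (aged 1τ, 2τ, 3τ, 4τ).
C_trough = C₀ × (r + r² + … + r^4) = C₀ × r(1−r^4)/(1−r)
        = 2.398 × 0.4144 × (1 − 0.02949) / (1 − 0.4144) = 1.647 mg/L

1.65 mg/L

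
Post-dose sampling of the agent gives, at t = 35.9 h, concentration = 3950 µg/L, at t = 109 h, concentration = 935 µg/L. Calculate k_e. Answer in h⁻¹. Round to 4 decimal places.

k = ln(C₁/C₂) / (t₂ − t₁) = ln(3950/935) / (109 − 35.9)
  = 1.441 / 73.10 = 0.01971 h⁻¹

0.0197 h⁻¹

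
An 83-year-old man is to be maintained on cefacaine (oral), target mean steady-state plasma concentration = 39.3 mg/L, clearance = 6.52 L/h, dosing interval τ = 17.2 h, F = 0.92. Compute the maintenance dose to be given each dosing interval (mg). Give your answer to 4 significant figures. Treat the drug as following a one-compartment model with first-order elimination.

4790 mg

At steady state, F × (Dose/τ) = Css × CL.
Dose = Css × CL × τ / F = 39.3 × 6.520 × 17.2 / 0.92 = 4790 mg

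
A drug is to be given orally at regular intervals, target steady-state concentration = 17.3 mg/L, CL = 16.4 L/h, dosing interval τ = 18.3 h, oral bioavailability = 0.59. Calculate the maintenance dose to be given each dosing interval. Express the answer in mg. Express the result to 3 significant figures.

8800 mg

At steady state, F × (Dose/τ) = Css × CL.
Dose = Css × CL × τ / F = 17.3 × 16.40 × 18.3 / 0.59 = 8800 mg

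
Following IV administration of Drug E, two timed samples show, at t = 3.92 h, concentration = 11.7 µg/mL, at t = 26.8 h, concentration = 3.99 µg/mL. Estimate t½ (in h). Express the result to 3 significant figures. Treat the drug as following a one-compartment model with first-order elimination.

k = ln(C₁/C₂) / (t₂ − t₁) = ln(11.7/3.99) / (26.8 − 3.92)
  = 1.076 / 22.88 = 0.04703 h⁻¹
t½ = ln2 / k = 0.693147 / 0.04703 = 14.74 h

14.7 h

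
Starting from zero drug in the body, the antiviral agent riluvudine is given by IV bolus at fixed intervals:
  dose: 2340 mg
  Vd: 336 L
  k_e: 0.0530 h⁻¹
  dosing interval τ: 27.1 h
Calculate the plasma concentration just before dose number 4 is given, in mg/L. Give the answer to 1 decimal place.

2.1 mg/L

C₀ per dose = Dose / Vd = 2340 / 336 = 6.964 mg/L
Fraction remaining after one interval: r = e^(−kτ) = e^(−0.05300 × 27.1) = 0.2378
Before dose 4, 3 doses have been given (aged 1τ, 2τ, 3τ).
C_trough = C₀ × (r + r² + … + r^3) = C₀ × r(1−r^3)/(1−r)
        = 6.964 × 0.2378 × (1 − 0.01345) / (1 − 0.2378) = 2.143 mg/L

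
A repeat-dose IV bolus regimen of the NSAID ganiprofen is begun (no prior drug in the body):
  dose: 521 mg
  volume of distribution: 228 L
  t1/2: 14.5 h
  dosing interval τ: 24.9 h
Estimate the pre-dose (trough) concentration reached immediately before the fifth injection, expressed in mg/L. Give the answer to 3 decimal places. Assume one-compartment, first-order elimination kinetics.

0.990 mg/L

C₀ per dose = Dose / Vd = 521 / 228 = 2.285 mg/L
k = ln2 / t½ = 0.693147 / 14.5 = 0.04780 h⁻¹
Fraction remaining after one interval: r = e^(−kτ) = e^(−0.04780 × 24.9) = 0.3042
Before dose 5, 4 doses have been given (aged 1τ, 2τ, 3τ, 4τ).
C_trough = C₀ × (r + r² + … + r^4) = C₀ × r(1−r^4)/(1−r)
        = 2.285 × 0.3042 × (1 − 0.008563) / (1 − 0.3042) = 0.9904 mg/L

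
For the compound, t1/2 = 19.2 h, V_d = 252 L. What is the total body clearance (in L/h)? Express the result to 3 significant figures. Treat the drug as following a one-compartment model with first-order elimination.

k = ln2 / t½ = 0.693147 / 19.2 = 0.03610 h⁻¹
CL = k × Vd = 0.03610 × 252 = 9.097 L/h

9.10 L/h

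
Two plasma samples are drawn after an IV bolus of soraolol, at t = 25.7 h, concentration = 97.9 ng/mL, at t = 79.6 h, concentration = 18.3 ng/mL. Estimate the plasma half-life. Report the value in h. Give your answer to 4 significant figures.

22.28 h

k = ln(C₁/C₂) / (t₂ − t₁) = ln(97.9/18.3) / (79.6 − 25.7)
  = 1.677 / 53.90 = 0.03111 h⁻¹
t½ = ln2 / k = 0.693147 / 0.03111 = 22.28 h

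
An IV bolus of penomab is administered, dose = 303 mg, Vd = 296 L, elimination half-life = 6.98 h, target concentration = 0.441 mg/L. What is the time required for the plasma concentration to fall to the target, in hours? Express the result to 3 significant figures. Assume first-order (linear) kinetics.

8.48 h

C₀ = Dose / Vd = 303.0 / 296 = 1.024 mg/L
k = ln2 / t½ = 0.693147 / 6.98 = 0.09930 h⁻¹
t = ln(C₀ / C) / k = ln(1.024 / 0.441) / 0.09930
  = ln(2.322) / 0.09930 = 0.8424 / 0.09930 = 8.483 h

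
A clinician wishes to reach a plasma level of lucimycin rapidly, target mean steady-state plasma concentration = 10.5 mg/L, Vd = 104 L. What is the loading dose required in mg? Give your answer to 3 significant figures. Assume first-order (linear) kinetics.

1090 mg

LD = Css × Vd = 10.5 × 104 = 1092 mg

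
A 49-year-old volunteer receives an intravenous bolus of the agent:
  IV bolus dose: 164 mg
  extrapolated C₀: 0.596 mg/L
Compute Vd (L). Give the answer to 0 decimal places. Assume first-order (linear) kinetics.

275 L

Vd = Dose / C₀ = 164.0 / 0.596 = 275.2 L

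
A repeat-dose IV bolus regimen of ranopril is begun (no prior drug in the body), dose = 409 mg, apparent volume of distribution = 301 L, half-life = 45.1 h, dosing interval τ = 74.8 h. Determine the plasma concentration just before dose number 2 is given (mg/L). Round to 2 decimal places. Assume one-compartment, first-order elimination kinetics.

C₀ per dose = Dose / Vd = 409 / 301 = 1.359 mg/L
k = ln2 / t½ = 0.693147 / 45.1 = 0.01537 h⁻¹
Fraction remaining after one interval: r = e^(−kτ) = e^(−0.01537 × 74.8) = 0.3167
Before dose 2, 1 dose has been given (aged 1τ).
C_trough = C₀ × r = 1.359 × 0.3167 = 0.4304 mg/L

0.43 mg/L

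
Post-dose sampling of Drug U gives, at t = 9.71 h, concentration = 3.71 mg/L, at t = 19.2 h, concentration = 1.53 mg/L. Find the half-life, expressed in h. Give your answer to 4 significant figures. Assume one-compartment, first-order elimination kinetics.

k = ln(C₁/C₂) / (t₂ − t₁) = ln(3.71/1.53) / (19.2 − 9.71)
  = 0.8858 / 9.490 = 0.09334 h⁻¹
t½ = ln2 / k = 0.693147 / 0.09334 = 7.426 h

7.426 h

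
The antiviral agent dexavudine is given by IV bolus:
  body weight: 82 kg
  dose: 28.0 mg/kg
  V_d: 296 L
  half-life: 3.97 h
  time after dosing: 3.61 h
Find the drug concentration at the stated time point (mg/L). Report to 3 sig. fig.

Total dose = 28.0 × 82 = 2296 mg
C₀ = Dose / Vd = 2296 / 296 = 7.757 mg/L
k = ln2 / t½ = 0.693147 / 3.97 = 0.1746 h⁻¹
C = C₀ · e^(−k·t) = 7.757 × e^(−0.1746 × 3.61)
  = 7.757 × 0.5324 = 4.130 mg/L

4.13 mg/L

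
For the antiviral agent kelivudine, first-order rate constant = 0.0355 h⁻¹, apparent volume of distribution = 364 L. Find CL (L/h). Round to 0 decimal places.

13 L/h

CL = k × Vd = 0.0355 × 364 = 12.92 L/h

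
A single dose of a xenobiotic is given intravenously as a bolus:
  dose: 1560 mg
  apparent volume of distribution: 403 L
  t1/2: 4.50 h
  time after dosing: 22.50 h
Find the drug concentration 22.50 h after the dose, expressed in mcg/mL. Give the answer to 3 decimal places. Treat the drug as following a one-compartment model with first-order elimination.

0.121 mcg/mL

C₀ = Dose / Vd = 1560 / 403 = 3.871 mg/L
k = ln2 / t½ = 0.693147 / 4.50 = 0.1540 h⁻¹
t / t½ = 22.50 / 4.50 = 5 half-lives
C = C₀ × (1/2)^5 = 3.871 × 0.03125 = 0.1210 mg/L
(0.1210 mg/L = 0.1210 mcg/mL)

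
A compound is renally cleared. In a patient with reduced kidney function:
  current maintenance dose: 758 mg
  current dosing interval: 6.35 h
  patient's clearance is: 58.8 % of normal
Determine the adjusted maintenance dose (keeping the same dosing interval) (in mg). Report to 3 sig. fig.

446 mg

To keep the same average steady-state level, dosing rate must scale with clearance.
CL ratio = 58.8 / 100 = 0.5880
New dose (same interval) = 758 × 0.5880 = 445.7 mg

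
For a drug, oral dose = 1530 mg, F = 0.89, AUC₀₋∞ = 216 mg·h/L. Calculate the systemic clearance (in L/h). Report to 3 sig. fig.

CL = F·Dose / AUC = 0.89 × 1530 / 216 = 6.304 L/h

6.30 L/h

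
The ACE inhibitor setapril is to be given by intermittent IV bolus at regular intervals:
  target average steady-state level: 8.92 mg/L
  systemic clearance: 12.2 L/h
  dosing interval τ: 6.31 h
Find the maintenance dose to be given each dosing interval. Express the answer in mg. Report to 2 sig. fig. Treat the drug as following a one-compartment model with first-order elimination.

At steady state, Dose/τ = Css × CL.
Dose = Css × CL × τ = 8.92 × 12.20 × 6.31 = 686.7 mg

690 mg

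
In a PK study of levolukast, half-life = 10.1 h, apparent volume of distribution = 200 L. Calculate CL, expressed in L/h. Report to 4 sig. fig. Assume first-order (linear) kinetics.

k = ln2 / t½ = 0.693147 / 10.1 = 0.06863 h⁻¹
CL = k × Vd = 0.06863 × 200 = 13.73 L/h

13.73 L/h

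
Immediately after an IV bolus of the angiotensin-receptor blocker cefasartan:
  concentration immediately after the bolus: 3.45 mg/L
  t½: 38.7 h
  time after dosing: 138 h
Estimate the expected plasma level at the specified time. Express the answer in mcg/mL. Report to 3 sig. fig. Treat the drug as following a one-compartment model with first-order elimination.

0.291 mcg/mL

k = ln2 / t½ = 0.693147 / 38.7 = 0.01791 h⁻¹
C = C₀ · e^(−k·t) = 3.450 × e^(−0.01791 × 138)
  = 3.450 × 0.08445 = 0.2914 mg/L
(0.2914 mg/L = 0.2914 mcg/mL)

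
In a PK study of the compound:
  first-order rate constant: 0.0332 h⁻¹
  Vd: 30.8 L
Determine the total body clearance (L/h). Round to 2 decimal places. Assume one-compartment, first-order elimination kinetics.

CL = k × Vd = 0.0332 × 30.8 = 1.023 L/h

1.02 L/h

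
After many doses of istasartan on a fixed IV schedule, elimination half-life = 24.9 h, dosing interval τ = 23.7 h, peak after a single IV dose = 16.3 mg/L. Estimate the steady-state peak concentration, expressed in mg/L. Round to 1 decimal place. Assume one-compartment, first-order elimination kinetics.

k = ln2 / t½ = 0.693147 / 24.9 = 0.02784 h⁻¹
e^(−kτ) = e^(−0.02784 × 23.7) = 0.5170
Accumulation ratio R = 1 / (1 − e^(−kτ)) = 1 / (1 − 0.5170) = 2.070
Steady-state peak = C₀ × R = 16.3 × 2.070 = 33.74 mg/L

33.7 mg/L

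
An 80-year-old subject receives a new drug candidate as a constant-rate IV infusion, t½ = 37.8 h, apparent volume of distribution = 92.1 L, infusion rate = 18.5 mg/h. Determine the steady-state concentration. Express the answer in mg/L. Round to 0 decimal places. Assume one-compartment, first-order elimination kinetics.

11 mg/L

k = ln2 / t½ = 0.693147 / 37.8 = 0.01834 h⁻¹
CL = k × Vd = 0.01834 × 92.1 = 1.689 L/h
At steady state Css = R₀ / CL = 18.5 / 1.689 = 10.95 mg/L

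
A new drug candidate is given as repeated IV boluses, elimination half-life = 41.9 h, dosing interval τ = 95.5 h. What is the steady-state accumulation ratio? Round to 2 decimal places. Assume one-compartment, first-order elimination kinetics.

k = ln2 / t½ = 0.693147 / 41.9 = 0.01654 h⁻¹
e^(−kτ) = e^(−0.01654 × 95.5) = 0.2061
Accumulation ratio R = 1 / (1 − e^(−kτ)) = 1 / (1 − 0.2061) = 1.260

1.26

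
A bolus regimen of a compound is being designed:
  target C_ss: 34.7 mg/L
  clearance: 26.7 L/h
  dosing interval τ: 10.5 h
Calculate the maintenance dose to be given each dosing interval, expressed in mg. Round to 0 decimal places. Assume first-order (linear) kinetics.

At steady state, Dose/τ = Css × CL.
Dose = Css × CL × τ = 34.7 × 26.70 × 10.5 = 9728 mg

9728 mg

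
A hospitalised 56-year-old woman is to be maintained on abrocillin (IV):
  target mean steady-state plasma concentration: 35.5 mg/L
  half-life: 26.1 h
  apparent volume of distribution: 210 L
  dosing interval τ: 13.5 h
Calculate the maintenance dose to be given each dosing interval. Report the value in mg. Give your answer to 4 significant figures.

2673 mg

k = ln2 / t½ = 0.693147 / 26.1 = 0.02656 h⁻¹
CL = k × Vd = 0.02656 × 210 = 5.578 L/h
At steady state, Dose/τ = Css × CL.
Dose = Css × CL × τ = 35.5 × 5.578 × 13.5 = 2673 mg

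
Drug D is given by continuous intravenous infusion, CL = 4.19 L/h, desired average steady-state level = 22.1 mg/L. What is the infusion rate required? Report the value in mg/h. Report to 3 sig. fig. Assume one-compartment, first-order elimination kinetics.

At steady state, infusion rate R₀ = Css × CL = 22.1 × 4.190 = 92.60 mg/h

92.6 mg/h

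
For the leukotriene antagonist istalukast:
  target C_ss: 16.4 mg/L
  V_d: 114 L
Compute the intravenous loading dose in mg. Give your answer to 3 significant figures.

1870 mg

LD = Css × Vd = 16.4 × 114 = 1870 mg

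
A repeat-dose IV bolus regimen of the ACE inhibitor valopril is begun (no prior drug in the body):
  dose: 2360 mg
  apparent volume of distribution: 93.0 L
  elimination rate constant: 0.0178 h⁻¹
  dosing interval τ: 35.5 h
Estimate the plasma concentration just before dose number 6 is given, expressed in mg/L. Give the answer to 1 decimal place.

C₀ per dose = Dose / Vd = 2360 / 93.0 = 25.38 mg/L
Fraction remaining after one interval: r = e^(−kτ) = e^(−0.01780 × 35.5) = 0.5316
Before dose 6, 5 doses have been given (aged 1τ, 2τ, 3τ, 4τ, 5τ).
C_trough = C₀ × (r + r² + … + r^5) = C₀ × r(1−r^5)/(1−r)
        = 25.38 × 0.5316 × (1 − 0.04245) / (1 − 0.5316) = 27.58 mg/L

27.6 mg/L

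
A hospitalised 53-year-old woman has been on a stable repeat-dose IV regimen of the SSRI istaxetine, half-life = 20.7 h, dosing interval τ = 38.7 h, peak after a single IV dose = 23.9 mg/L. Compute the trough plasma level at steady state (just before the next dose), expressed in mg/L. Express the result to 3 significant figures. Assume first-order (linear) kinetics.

9.00 mg/L

k = ln2 / t½ = 0.693147 / 20.7 = 0.03349 h⁻¹
e^(−kτ) = e^(−0.03349 × 38.7) = 0.2736
Accumulation ratio R = 1 / (1 − e^(−kτ)) = 1 / (1 − 0.2736) = 1.377
Steady-state trough = C₀ × R × e^(−kτ) = 23.9 × 1.377 × 0.2736 = 9.004 mg/L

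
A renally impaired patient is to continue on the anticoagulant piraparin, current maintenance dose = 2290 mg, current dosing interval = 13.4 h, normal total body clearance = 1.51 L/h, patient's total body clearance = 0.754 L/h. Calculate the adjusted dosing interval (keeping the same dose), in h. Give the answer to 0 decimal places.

27 h

To keep the same average steady-state level, dosing rate must scale with clearance.
CL ratio = 0.754 / 1.51 = 0.4993
New interval (same dose) = 13.4 / 0.4993 = 26.84 h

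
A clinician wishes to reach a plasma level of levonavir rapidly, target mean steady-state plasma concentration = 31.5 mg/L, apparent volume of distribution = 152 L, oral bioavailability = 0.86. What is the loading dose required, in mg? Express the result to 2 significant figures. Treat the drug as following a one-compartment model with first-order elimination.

LD = Css × Vd / F = 31.5 × 152 / 0.86 = 5567 mg

5600 mg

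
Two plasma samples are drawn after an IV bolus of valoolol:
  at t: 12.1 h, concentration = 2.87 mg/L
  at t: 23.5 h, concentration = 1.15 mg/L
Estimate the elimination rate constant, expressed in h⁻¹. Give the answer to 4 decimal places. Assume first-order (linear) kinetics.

0.0802 h⁻¹

k = ln(C₁/C₂) / (t₂ − t₁) = ln(2.87/1.15) / (23.5 − 12.1)
  = 0.9146 / 11.40 = 0.08023 h⁻¹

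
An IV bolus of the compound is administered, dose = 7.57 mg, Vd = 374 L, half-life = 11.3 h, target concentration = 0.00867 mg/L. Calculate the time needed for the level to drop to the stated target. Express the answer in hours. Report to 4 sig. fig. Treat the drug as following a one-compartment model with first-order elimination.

13.82 h

C₀ = Dose / Vd = 7.570 / 374 = 0.02024 mg/L
k = ln2 / t½ = 0.693147 / 11.3 = 0.06134 h⁻¹
t = ln(C₀ / C) / k = ln(0.02024 / 0.00867) / 0.06134
  = ln(2.334) / 0.06134 = 0.8476 / 0.06134 = 13.82 h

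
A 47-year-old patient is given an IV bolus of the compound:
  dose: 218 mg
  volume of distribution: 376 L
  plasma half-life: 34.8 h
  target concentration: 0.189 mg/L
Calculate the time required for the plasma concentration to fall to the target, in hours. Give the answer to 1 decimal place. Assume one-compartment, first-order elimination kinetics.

C₀ = Dose / Vd = 218.0 / 376 = 0.5798 mg/L
k = ln2 / t½ = 0.693147 / 34.8 = 0.01992 h⁻¹
t = ln(C₀ / C) / k = ln(0.5798 / 0.189) / 0.01992
  = ln(3.068) / 0.01992 = 1.121 / 0.01992 = 56.28 h

56.3 h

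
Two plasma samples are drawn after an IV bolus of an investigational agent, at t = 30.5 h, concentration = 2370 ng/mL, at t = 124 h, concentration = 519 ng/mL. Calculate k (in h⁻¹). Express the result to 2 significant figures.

k = ln(C₁/C₂) / (t₂ − t₁) = ln(2370/519) / (124 − 30.5)
  = 1.519 / 93.50 = 0.01625 h⁻¹

0.016 h⁻¹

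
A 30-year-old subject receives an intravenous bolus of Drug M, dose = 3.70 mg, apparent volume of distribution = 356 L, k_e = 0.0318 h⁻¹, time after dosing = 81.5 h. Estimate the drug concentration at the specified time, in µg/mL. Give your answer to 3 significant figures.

C₀ = Dose / Vd = 3.700 / 356 = 0.01039 mg/L
C = C₀ · e^(−k·t) = 0.01039 × e^(−0.03180 × 81.5)
  = 0.01039 × 0.07489 = 0.0007781 mg/L
(0.0007781 mg/L = 0.0007781 µg/mL)

0.000778 µg/mL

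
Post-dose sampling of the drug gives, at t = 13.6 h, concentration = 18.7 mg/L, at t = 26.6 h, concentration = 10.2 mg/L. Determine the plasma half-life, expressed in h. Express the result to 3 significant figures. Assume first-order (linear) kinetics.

14.9 h

k = ln(C₁/C₂) / (t₂ − t₁) = ln(18.7/10.2) / (26.6 − 13.6)
  = 0.6061 / 13.00 = 0.04662 h⁻¹
t½ = ln2 / k = 0.693147 / 0.04662 = 14.87 h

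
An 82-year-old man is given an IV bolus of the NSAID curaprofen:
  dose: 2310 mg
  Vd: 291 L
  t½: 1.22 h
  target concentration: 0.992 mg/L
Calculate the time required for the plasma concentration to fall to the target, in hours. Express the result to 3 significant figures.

C₀ = Dose / Vd = 2310 / 291 = 7.938 mg/L
k = ln2 / t½ = 0.693147 / 1.22 = 0.5682 h⁻¹
t = ln(C₀ / C) / k = ln(7.938 / 0.992) / 0.5682
  = ln(8.002) / 0.5682 = 2.080 / 0.5682 = 3.661 h

3.66 h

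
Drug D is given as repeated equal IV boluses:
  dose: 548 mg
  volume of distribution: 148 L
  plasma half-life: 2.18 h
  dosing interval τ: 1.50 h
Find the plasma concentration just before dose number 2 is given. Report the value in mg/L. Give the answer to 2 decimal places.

2.30 mg/L

C₀ per dose = Dose / Vd = 548 / 148 = 3.703 mg/L
k = ln2 / t½ = 0.693147 / 2.18 = 0.3180 h⁻¹
Fraction remaining after one interval: r = e^(−kτ) = e^(−0.3180 × 1.50) = 0.6206
Before dose 2, 1 dose has been given (aged 1τ).
C_trough = C₀ × r = 3.703 × 0.6206 = 2.298 mg/L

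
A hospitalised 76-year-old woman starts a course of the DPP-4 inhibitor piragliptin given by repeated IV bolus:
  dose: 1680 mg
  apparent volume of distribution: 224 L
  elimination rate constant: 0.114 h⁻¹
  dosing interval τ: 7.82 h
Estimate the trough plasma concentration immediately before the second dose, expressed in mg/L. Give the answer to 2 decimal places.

C₀ per dose = Dose / Vd = 1680 / 224 = 7.500 mg/L
Fraction remaining after one interval: r = e^(−kτ) = e^(−0.1140 × 7.82) = 0.4100
Before dose 2, 1 dose has been given (aged 1τ).
C_trough = C₀ × r = 7.500 × 0.4100 = 3.075 mg/L

3.08 mg/L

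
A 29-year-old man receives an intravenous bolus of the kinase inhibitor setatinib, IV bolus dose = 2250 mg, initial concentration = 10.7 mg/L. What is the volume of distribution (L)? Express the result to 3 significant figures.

210 L

Vd = Dose / C₀ = 2250 / 10.7 = 210.3 L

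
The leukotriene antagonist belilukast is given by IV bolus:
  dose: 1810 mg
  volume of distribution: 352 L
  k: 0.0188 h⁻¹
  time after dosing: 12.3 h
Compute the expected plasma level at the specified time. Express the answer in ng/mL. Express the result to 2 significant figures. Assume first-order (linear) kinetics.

C₀ = Dose / Vd = 1810 / 352 = 5.142 mg/L
C = C₀ · e^(−k·t) = 5.142 × e^(−0.01880 × 12.3)
  = 5.142 × 0.7935 = 4.080 mg/L
Convert: 4.080 mg/L × 1000 = 4080 ng/mL

4100 ng/mL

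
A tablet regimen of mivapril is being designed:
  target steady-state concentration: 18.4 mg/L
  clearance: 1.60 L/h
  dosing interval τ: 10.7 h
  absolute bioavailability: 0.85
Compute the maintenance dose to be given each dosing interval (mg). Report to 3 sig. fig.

371 mg

At steady state, F × (Dose/τ) = Css × CL.
Dose = Css × CL × τ / F = 18.4 × 1.600 × 10.7 / 0.85 = 370.6 mg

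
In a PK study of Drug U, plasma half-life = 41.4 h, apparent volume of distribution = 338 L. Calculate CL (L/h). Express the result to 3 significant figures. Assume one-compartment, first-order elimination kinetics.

k = ln2 / t½ = 0.693147 / 41.4 = 0.01674 h⁻¹
CL = k × Vd = 0.01674 × 338 = 5.658 L/h

5.66 L/h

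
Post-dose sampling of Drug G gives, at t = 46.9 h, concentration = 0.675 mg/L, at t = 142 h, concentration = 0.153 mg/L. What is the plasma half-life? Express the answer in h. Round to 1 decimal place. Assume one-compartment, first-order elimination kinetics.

k = ln(C₁/C₂) / (t₂ − t₁) = ln(0.675/0.153) / (142 − 46.9)
  = 1.484 / 95.10 = 0.01560 h⁻¹
t½ = ln2 / k = 0.693147 / 0.01560 = 44.43 h

44.4 h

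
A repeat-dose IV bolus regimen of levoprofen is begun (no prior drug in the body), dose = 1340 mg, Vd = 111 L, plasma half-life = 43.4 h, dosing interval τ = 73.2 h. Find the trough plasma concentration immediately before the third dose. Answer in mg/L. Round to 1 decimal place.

C₀ per dose = Dose / Vd = 1340 / 111 = 12.07 mg/L
k = ln2 / t½ = 0.693147 / 43.4 = 0.01597 h⁻¹
Fraction remaining after one interval: r = e^(−kτ) = e^(−0.01597 × 73.2) = 0.3107
Before dose 3, 2 doses have been given (aged 1τ, 2τ).
C_trough = C₀ × (r + r²) = 12.07 × (0.3107 + 0.09653) = 4.915 mg/L

4.9 mg/L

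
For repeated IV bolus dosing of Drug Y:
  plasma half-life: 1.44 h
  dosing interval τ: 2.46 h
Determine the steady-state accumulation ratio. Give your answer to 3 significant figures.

1.44

k = ln2 / t½ = 0.693147 / 1.44 = 0.4814 h⁻¹
e^(−kτ) = e^(−0.4814 × 2.46) = 0.3060
Accumulation ratio R = 1 / (1 − e^(−kτ)) = 1 / (1 − 0.3060) = 1.441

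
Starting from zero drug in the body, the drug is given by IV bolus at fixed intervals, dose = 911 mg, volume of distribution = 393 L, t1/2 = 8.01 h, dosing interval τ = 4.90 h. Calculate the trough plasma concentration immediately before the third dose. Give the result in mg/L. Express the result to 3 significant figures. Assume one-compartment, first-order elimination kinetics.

2.51 mg/L

C₀ per dose = Dose / Vd = 911 / 393 = 2.318 mg/L
k = ln2 / t½ = 0.693147 / 8.01 = 0.08654 h⁻¹
Fraction remaining after one interval: r = e^(−kτ) = e^(−0.08654 × 4.90) = 0.6544
Before dose 3, 2 doses have been given (aged 1τ, 2τ).
C_trough = C₀ × (r + r²) = 2.318 × (0.6544 + 0.4282) = 2.509 mg/L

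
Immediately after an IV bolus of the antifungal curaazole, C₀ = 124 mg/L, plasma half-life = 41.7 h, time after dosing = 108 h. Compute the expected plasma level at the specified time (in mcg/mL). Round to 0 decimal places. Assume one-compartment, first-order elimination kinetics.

21 mcg/mL

k = ln2 / t½ = 0.693147 / 41.7 = 0.01662 h⁻¹
C = C₀ · e^(−k·t) = 124.0 × e^(−0.01662 × 108)
  = 124.0 × 0.1661 = 20.60 mg/L
(20.60 mg/L = 20.60 mcg/mL)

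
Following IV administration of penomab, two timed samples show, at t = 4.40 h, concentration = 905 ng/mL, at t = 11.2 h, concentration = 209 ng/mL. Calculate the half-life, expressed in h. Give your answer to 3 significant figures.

k = ln(C₁/C₂) / (t₂ − t₁) = ln(905/209) / (11.2 − 4.40)
  = 1.466 / 6.800 = 0.2156 h⁻¹
t½ = ln2 / k = 0.693147 / 0.2156 = 3.215 h

3.22 h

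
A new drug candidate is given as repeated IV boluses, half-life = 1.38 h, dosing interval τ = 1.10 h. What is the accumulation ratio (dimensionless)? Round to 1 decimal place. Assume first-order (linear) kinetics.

k = ln2 / t½ = 0.693147 / 1.38 = 0.5023 h⁻¹
e^(−kτ) = e^(−0.5023 × 1.10) = 0.5755
Accumulation ratio R = 1 / (1 − e^(−kτ)) = 1 / (1 − 0.5755) = 2.356

2.4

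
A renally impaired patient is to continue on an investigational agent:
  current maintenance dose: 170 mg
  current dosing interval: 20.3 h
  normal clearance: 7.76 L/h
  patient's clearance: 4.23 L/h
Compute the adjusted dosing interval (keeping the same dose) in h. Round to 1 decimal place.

To keep the same average steady-state level, dosing rate must scale with clearance.
CL ratio = 4.23 / 7.76 = 0.5451
New interval (same dose) = 20.3 / 0.5451 = 37.24 h

37.2 h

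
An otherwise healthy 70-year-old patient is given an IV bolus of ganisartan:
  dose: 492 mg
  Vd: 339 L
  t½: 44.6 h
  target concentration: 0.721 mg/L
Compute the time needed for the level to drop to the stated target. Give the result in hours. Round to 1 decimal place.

45.0 h

C₀ = Dose / Vd = 492.0 / 339 = 1.451 mg/L
k = ln2 / t½ = 0.693147 / 44.6 = 0.01554 h⁻¹
t = ln(C₀ / C) / k = ln(1.451 / 0.721) / 0.01554
  = ln(2.012) / 0.01554 = 0.6991 / 0.01554 = 44.99 h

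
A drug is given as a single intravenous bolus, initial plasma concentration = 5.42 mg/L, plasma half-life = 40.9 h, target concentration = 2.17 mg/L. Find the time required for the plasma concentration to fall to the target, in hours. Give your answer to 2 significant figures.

k = ln2 / t½ = 0.693147 / 40.9 = 0.01695 h⁻¹
t = ln(C₀ / C) / k = ln(5.420 / 2.17) / 0.01695
  = ln(2.498) / 0.01695 = 0.9155 / 0.01695 = 54.01 h

54 h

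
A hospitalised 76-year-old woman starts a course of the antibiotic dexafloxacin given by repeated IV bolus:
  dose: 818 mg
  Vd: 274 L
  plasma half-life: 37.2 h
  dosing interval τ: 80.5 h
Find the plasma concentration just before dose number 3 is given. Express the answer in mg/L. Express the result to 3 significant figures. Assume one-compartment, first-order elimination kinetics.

0.815 mg/L

C₀ per dose = Dose / Vd = 818 / 274 = 2.985 mg/L
k = ln2 / t½ = 0.693147 / 37.2 = 0.01863 h⁻¹
Fraction remaining after one interval: r = e^(−kτ) = e^(−0.01863 × 80.5) = 0.2232
Before dose 3, 2 doses have been given (aged 1τ, 2τ).
C_trough = C₀ × (r + r²) = 2.985 × (0.2232 + 0.04982) = 0.8150 mg/L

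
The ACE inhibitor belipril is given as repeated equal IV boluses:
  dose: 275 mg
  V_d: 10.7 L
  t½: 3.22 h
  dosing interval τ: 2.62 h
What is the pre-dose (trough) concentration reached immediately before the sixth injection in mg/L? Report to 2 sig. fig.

C₀ per dose = Dose / Vd = 275 / 10.7 = 25.70 mg/L
k = ln2 / t½ = 0.693147 / 3.22 = 0.2153 h⁻¹
Fraction remaining after one interval: r = e^(−kτ) = e^(−0.2153 × 2.62) = 0.5689
Before dose 6, 5 doses have been given (aged 1τ, 2τ, 3τ, 4τ, 5τ).
C_trough = C₀ × (r + r² + … + r^5) = C₀ × r(1−r^5)/(1−r)
        = 25.70 × 0.5689 × (1 − 0.05959) / (1 − 0.5689) = 31.89 mg/L

32 mg/L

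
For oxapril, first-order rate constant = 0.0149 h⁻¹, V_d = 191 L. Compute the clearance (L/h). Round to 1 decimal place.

CL = k × Vd = 0.0149 × 191 = 2.846 L/h

2.8 L/h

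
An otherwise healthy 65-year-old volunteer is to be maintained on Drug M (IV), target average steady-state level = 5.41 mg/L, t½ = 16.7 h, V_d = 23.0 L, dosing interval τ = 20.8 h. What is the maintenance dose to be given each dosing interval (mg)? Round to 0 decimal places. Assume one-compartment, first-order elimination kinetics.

k = ln2 / t½ = 0.693147 / 16.7 = 0.04151 h⁻¹
CL = k × Vd = 0.04151 × 23.0 = 0.9547 L/h
At steady state, Dose/τ = Css × CL.
Dose = Css × CL × τ = 5.41 × 0.9547 × 20.8 = 107.4 mg

107 mg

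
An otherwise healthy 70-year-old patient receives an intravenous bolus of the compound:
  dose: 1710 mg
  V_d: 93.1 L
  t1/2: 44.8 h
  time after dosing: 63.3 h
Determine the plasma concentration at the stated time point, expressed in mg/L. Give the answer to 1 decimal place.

C₀ = Dose / Vd = 1710 / 93.1 = 18.37 mg/L
k = ln2 / t½ = 0.693147 / 44.8 = 0.01547 h⁻¹
C = C₀ · e^(−k·t) = 18.37 × e^(−0.01547 × 63.3)
  = 18.37 × 0.3756 = 6.900 mg/L

6.9 mg/L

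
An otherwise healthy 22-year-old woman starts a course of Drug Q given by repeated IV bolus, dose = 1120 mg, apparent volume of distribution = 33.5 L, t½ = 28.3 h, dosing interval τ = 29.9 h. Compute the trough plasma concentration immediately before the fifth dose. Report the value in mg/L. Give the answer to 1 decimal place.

29.3 mg/L

C₀ per dose = Dose / Vd = 1120 / 33.5 = 33.43 mg/L
k = ln2 / t½ = 0.693147 / 28.3 = 0.02449 h⁻¹
Fraction remaining after one interval: r = e^(−kτ) = e^(−0.02449 × 29.9) = 0.4808
Before dose 5, 4 doses have been given (aged 1τ, 2τ, 3τ, 4τ).
C_trough = C₀ × (r + r² + … + r^4) = C₀ × r(1−r^4)/(1−r)
        = 33.43 × 0.4808 × (1 − 0.05344) / (1 − 0.4808) = 29.30 mg/L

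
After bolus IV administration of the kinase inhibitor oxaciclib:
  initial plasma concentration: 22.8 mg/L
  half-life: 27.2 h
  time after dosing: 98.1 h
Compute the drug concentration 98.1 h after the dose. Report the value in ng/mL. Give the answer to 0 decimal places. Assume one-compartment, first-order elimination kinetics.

k = ln2 / t½ = 0.693147 / 27.2 = 0.02548 h⁻¹
C = C₀ · e^(−k·t) = 22.80 × e^(−0.02548 × 98.1)
  = 22.80 × 0.08212 = 1.872 mg/L
Convert: 1.872 mg/L × 1000 = 1872 ng/mL

1872 ng/mL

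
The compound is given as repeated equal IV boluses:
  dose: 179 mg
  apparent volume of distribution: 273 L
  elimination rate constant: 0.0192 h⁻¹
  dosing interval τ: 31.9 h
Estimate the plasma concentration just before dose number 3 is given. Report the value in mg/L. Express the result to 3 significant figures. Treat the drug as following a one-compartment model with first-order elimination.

0.548 mg/L

C₀ per dose = Dose / Vd = 179 / 273 = 0.6557 mg/L
Fraction remaining after one interval: r = e^(−kτ) = e^(−0.01920 × 31.9) = 0.5420
Before dose 3, 2 doses have been given (aged 1τ, 2τ).
C_trough = C₀ × (r + r²) = 0.6557 × (0.5420 + 0.2938) = 0.5480 mg/L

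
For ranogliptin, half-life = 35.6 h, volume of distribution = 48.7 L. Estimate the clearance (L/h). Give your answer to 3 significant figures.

0.948 L/h

k = ln2 / t½ = 0.693147 / 35.6 = 0.01947 h⁻¹
CL = k × Vd = 0.01947 × 48.7 = 0.9482 L/h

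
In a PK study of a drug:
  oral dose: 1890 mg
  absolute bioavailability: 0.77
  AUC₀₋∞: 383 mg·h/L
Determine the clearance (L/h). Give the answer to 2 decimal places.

3.80 L/h

CL = F·Dose / AUC = 0.77 × 1890 / 383 = 3.800 L/h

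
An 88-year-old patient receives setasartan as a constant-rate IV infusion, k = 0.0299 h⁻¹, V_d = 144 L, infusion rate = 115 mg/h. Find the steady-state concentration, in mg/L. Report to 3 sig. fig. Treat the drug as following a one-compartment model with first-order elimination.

26.7 mg/L

CL = k × Vd = 0.02990 × 144 = 4.306 L/h
At steady state Css = R₀ / CL = 115 / 4.306 = 26.71 mg/L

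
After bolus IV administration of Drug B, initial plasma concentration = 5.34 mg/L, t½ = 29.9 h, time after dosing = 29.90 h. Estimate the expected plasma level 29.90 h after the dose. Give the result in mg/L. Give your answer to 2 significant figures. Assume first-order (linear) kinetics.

k = ln2 / t½ = 0.693147 / 29.9 = 0.02318 h⁻¹
t / t½ = 29.90 / 29.9 = 1 half-lives
C = C₀ × (1/2)^1 = 5.340 × 0.5000 = 2.670 mg/L

2.7 mg/L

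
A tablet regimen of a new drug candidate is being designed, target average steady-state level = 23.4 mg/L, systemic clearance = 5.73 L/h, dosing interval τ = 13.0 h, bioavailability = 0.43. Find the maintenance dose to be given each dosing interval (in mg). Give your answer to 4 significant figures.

At steady state, F × (Dose/τ) = Css × CL.
Dose = Css × CL × τ / F = 23.4 × 5.730 × 13.0 / 0.43 = 4054 mg

4054 mg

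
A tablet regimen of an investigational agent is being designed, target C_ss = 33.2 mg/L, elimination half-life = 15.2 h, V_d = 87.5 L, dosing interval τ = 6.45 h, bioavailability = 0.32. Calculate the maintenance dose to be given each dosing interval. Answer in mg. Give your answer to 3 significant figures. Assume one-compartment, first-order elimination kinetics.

2670 mg

k = ln2 / t½ = 0.693147 / 15.2 = 0.04560 h⁻¹
CL = k × Vd = 0.04560 × 87.5 = 3.990 L/h
At steady state, F × (Dose/τ) = Css × CL.
Dose = Css × CL × τ / F = 33.2 × 3.990 × 6.45 / 0.32 = 2670 mg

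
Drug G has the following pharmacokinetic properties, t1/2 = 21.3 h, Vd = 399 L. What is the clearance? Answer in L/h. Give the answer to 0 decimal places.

13 L/h

k = ln2 / t½ = 0.693147 / 21.3 = 0.03254 h⁻¹
CL = k × Vd = 0.03254 × 399 = 12.98 L/h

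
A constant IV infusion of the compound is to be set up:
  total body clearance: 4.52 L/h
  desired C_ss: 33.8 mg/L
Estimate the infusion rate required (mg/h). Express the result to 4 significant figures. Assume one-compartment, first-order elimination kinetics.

At steady state, infusion rate R₀ = Css × CL = 33.8 × 4.520 = 152.8 mg/h

152.8 mg/h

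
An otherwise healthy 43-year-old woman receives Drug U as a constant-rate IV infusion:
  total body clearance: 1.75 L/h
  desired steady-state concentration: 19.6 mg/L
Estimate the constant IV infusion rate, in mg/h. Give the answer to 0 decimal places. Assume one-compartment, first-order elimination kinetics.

At steady state, infusion rate R₀ = Css × CL = 19.6 × 1.750 = 34.30 mg/h

34 mg/h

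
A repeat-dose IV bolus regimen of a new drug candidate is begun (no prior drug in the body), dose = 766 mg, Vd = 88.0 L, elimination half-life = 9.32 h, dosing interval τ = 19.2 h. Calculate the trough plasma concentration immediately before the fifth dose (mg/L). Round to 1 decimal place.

2.7 mg/L

C₀ per dose = Dose / Vd = 766 / 88.0 = 8.705 mg/L
k = ln2 / t½ = 0.693147 / 9.32 = 0.07437 h⁻¹
Fraction remaining after one interval: r = e^(−kτ) = e^(−0.07437 × 19.2) = 0.2398
Before dose 5, 4 doses have been given (aged 1τ, 2τ, 3τ, 4τ).
C_trough = C₀ × (r + r² + … + r^4) = C₀ × r(1−r^4)/(1−r)
        = 8.705 × 0.2398 × (1 − 0.003307) / (1 − 0.2398) = 2.737 mg/L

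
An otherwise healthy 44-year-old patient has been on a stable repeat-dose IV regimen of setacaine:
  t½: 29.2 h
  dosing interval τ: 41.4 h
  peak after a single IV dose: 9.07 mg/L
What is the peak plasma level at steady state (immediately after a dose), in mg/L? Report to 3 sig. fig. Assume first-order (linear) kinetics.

k = ln2 / t½ = 0.693147 / 29.2 = 0.02374 h⁻¹
e^(−kτ) = e^(−0.02374 × 41.4) = 0.3742
Accumulation ratio R = 1 / (1 − e^(−kτ)) = 1 / (1 − 0.3742) = 1.598
Steady-state peak = C₀ × R = 9.07 × 1.598 = 14.49 mg/L

14.5 mg/L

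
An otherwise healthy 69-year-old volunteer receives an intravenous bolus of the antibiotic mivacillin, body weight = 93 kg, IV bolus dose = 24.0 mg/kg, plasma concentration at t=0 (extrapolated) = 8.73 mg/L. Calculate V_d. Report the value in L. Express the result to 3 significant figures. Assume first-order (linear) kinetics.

Dose = 24.0 × 93 = 2232 mg
Vd = Dose / C₀ = 2232 / 8.73 = 255.7 L

256 L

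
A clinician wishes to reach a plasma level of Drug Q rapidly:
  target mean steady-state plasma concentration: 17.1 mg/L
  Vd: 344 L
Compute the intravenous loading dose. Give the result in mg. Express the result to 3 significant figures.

5880 mg

LD = Css × Vd = 17.1 × 344 = 5882 mg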